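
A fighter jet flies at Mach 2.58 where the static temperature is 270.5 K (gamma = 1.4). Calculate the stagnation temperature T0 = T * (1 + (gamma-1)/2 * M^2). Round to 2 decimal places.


Step 1: (gamma-1)/2 = 0.2
Step 2: M^2 = 6.6564
Step 3: 1 + 0.2 * 6.6564 = 2.33128
Step 4: T0 = 270.5 * 2.33128 = 630.61 K

630.61


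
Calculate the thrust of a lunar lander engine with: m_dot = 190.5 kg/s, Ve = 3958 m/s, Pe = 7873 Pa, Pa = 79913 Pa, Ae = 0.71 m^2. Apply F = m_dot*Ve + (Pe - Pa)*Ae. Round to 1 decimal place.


Step 1: Momentum thrust = m_dot * Ve = 190.5 * 3958 = 753999.0 N
Step 2: Pressure thrust = (Pe - Pa) * Ae = (7873 - 79913) * 0.71 = -51148.40 N
Step 3: Total thrust F = 753999.0 + -51148.40 = 702850.6 N

702850.6


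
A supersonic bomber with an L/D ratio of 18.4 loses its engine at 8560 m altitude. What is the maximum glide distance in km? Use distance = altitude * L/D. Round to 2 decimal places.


Step 1: Glide distance = altitude * L/D = 8560 * 18.4 = 157504.0 m
Step 2: Convert to km: 157504.0 / 1000 = 157.50 km

157.50


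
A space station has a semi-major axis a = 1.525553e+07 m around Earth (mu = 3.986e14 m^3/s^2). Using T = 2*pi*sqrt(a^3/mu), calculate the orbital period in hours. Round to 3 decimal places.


Step 1: a^3 / mu = 3.550438e+21 / 3.986e14 = 8.907270e+06
Step 2: sqrt(8.907270e+06) = 2984.5049 s
Step 3: T = 2*pi * 2984.5049 = 18752.2 s
Step 4: T in hours = 18752.2 / 3600 = 5.209 hours

5.209


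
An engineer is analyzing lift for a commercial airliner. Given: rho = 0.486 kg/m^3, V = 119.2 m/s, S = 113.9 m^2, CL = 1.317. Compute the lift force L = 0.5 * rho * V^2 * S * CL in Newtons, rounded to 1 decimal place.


Step 1: Calculate dynamic pressure q = 0.5 * 0.486 * 119.2^2 = 0.5 * 0.486 * 14208.64 = 3452.6995 Pa
Step 2: Multiply by wing area and lift coefficient: L = 3452.6995 * 113.9 * 1.317
Step 3: L = 393262.4753 * 1.317 = 517926.7 N

517926.7


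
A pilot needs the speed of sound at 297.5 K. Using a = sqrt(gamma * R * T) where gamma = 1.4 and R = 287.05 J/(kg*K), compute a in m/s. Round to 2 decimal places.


Step 1: gamma * R * T = 1.4 * 287.05 * 297.5 = 119556.325
Step 2: a = sqrt(119556.325) = 345.77 m/s

345.77


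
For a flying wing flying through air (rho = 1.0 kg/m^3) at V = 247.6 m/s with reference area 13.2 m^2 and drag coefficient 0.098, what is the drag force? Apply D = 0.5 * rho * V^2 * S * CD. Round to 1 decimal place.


Step 1: Dynamic pressure q = 0.5 * 1.0 * 247.6^2 = 30652.88 Pa
Step 2: Drag D = q * S * CD = 30652.88 * 13.2 * 0.098
Step 3: D = 39652.6 N

39652.6


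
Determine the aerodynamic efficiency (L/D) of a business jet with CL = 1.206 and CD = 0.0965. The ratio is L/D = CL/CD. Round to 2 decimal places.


Step 1: L/D = CL / CD = 1.206 / 0.0965
Step 2: L/D = 12.50

12.50


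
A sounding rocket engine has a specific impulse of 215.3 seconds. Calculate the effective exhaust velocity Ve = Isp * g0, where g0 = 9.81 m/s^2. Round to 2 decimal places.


Step 1: Ve = Isp * g0 = 215.3 * 9.81
Step 2: Ve = 2112.09 m/s

2112.09


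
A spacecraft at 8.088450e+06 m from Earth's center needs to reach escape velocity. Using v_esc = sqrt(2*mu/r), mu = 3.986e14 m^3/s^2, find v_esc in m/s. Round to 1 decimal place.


Step 1: 2*mu/r = 2 * 3.986e14 / 8.088450e+06 = 98560292.7631
Step 2: v_esc = sqrt(98560292.7631) = 9927.8 m/s

9927.8


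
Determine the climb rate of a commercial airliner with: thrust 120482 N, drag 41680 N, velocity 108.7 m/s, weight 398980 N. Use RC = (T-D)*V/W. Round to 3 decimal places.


Step 1: Excess thrust = T - D = 120482 - 41680 = 78802 N
Step 2: Excess power = 78802 * 108.7 = 8565777.4 W
Step 3: RC = 8565777.4 / 398980 = 21.469 m/s

21.469


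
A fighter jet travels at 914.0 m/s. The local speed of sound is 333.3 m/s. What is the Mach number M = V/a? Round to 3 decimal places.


Step 1: M = V / a = 914.0 / 333.3
Step 2: M = 2.742

2.742


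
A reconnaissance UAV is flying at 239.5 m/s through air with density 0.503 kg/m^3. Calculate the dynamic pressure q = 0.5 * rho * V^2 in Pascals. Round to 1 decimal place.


Step 1: V^2 = 239.5^2 = 57360.25
Step 2: q = 0.5 * 0.503 * 57360.25
Step 3: q = 14426.1 Pa

14426.1


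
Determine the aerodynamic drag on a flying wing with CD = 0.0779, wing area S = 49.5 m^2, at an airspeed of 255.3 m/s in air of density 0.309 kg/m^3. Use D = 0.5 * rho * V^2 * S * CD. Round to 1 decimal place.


Step 1: Dynamic pressure q = 0.5 * 0.309 * 255.3^2 = 10070.0149 Pa
Step 2: Drag D = q * S * CD = 10070.0149 * 49.5 * 0.0779
Step 3: D = 38830.5 N

38830.5


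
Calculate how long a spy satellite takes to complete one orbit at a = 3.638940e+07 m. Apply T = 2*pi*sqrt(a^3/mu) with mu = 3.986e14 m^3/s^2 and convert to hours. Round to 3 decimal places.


Step 1: a^3 / mu = 4.818642e+22 / 3.986e14 = 1.208892e+08
Step 2: sqrt(1.208892e+08) = 10994.961 s
Step 3: T = 2*pi * 10994.961 = 69083.38 s
Step 4: T in hours = 69083.38 / 3600 = 19.190 hours

19.190


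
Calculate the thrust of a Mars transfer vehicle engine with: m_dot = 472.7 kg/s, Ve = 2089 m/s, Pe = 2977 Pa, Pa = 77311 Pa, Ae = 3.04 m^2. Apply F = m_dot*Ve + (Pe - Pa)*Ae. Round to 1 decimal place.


Step 1: Momentum thrust = m_dot * Ve = 472.7 * 2089 = 987470.3 N
Step 2: Pressure thrust = (Pe - Pa) * Ae = (2977 - 77311) * 3.04 = -225975.36 N
Step 3: Total thrust F = 987470.3 + -225975.36 = 761494.9 N

761494.9


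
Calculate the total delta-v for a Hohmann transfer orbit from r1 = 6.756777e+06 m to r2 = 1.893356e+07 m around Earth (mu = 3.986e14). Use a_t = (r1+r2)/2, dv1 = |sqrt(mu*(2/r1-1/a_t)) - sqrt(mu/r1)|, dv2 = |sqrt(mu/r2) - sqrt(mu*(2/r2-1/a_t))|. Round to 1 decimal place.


Step 1: Transfer semi-major axis a_t = (6.756777e+06 + 1.893356e+07) / 2 = 1.284517e+07 m
Step 2: v1 (circular at r1) = sqrt(mu/r1) = 7680.67 m/s
Step 3: v_t1 = sqrt(mu*(2/r1 - 1/a_t)) = 9324.92 m/s
Step 4: dv1 = |9324.92 - 7680.67| = 1644.25 m/s
Step 5: v2 (circular at r2) = 4588.31 m/s, v_t2 = 3327.76 m/s
Step 6: dv2 = |4588.31 - 3327.76| = 1260.54 m/s
Step 7: Total delta-v = 1644.25 + 1260.54 = 2904.8 m/s

2904.8


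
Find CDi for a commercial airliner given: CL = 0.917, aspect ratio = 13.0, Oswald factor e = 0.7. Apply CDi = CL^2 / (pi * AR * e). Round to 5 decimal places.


Step 1: CL^2 = 0.917^2 = 0.840889
Step 2: pi * AR * e = 3.14159 * 13.0 * 0.7 = 28.588493
Step 3: CDi = 0.840889 / 28.588493 = 0.02941

0.02941


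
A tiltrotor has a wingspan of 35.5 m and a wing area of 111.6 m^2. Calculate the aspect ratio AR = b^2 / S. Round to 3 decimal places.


Step 1: b^2 = 35.5^2 = 1260.25
Step 2: AR = 1260.25 / 111.6 = 11.293

11.293


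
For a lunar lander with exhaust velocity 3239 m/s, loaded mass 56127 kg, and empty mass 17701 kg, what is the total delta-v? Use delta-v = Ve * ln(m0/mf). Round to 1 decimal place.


Step 1: Mass ratio m0/mf = 56127 / 17701 = 3.170838
Step 2: ln(3.170838) = 1.153996
Step 3: delta-v = 3239 * 1.153996 = 3737.8 m/s

3737.8


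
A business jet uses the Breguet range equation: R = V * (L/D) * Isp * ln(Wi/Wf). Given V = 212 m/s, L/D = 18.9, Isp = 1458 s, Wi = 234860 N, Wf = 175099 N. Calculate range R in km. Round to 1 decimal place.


Step 1: Coefficient = V * (L/D) * Isp = 212 * 18.9 * 1458 = 5841914.4 m
Step 2: Wi/Wf = 234860 / 175099 = 1.341298
Step 3: ln(1.341298) = 0.293638
Step 4: R = 5841914.4 * 0.293638 = 1715408.4 m = 1715.4 km

1715.4


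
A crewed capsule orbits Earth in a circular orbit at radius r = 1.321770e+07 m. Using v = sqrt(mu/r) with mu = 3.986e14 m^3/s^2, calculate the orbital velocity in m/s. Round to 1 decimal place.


Step 1: mu / r = 3.986e14 / 1.321770e+07 = 30156532.5284
Step 2: v = sqrt(30156532.5284) = 5491.5 m/s

5491.5


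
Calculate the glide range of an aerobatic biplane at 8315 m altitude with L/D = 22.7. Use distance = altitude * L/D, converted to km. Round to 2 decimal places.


Step 1: Glide distance = altitude * L/D = 8315 * 22.7 = 188750.5 m
Step 2: Convert to km: 188750.5 / 1000 = 188.75 km

188.75


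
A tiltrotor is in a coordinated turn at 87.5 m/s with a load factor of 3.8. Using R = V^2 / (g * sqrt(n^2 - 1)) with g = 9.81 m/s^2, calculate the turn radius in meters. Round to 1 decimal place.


Step 1: V^2 = 87.5^2 = 7656.25
Step 2: n^2 - 1 = 3.8^2 - 1 = 13.44
Step 3: sqrt(13.44) = 3.666061
Step 4: R = 7656.25 / (9.81 * 3.666061) = 212.9 m

212.9


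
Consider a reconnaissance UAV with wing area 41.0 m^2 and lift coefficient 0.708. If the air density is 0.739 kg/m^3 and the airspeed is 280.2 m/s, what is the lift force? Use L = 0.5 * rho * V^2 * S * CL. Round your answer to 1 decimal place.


Step 1: Calculate dynamic pressure q = 0.5 * 0.739 * 280.2^2 = 0.5 * 0.739 * 78512.04 = 29010.1988 Pa
Step 2: Multiply by wing area and lift coefficient: L = 29010.1988 * 41.0 * 0.708
Step 3: L = 1189418.15 * 0.708 = 842108.1 N

842108.1


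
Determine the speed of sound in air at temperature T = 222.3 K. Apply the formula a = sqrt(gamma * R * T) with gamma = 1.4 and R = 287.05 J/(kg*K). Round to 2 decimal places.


Step 1: gamma * R * T = 1.4 * 287.05 * 222.3 = 89335.701
Step 2: a = sqrt(89335.701) = 298.89 m/s

298.89


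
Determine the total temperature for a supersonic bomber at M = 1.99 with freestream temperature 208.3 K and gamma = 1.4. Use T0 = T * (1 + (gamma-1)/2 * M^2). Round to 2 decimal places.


Step 1: (gamma-1)/2 = 0.2
Step 2: M^2 = 3.9601
Step 3: 1 + 0.2 * 3.9601 = 1.79202
Step 4: T0 = 208.3 * 1.79202 = 373.28 K

373.28


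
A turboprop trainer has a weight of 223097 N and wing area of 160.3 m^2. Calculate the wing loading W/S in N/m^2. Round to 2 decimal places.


Step 1: Wing loading = W / S = 223097 / 160.3
Step 2: Wing loading = 1391.75 N/m^2

1391.75


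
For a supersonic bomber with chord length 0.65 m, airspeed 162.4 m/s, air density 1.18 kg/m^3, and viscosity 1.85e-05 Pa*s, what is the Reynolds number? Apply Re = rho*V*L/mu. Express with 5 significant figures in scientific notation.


Step 1: Numerator = rho * V * L = 1.18 * 162.4 * 0.65 = 124.5608
Step 2: Re = 124.5608 / 1.85e-05
Step 3: Re = 6.7330e+06

6.7330e+06


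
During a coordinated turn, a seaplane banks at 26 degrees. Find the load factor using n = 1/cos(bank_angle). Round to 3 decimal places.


Step 1: Convert 26 degrees to radians = 0.453786
Step 2: cos(26 deg) = 0.898794
Step 3: n = 1 / 0.898794 = 1.113

1.113


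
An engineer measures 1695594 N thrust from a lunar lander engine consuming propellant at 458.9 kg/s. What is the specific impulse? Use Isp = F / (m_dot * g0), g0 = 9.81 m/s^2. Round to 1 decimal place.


Step 1: m_dot * g0 = 458.9 * 9.81 = 4501.81
Step 2: Isp = 1695594 / 4501.81 = 376.6 s

376.6


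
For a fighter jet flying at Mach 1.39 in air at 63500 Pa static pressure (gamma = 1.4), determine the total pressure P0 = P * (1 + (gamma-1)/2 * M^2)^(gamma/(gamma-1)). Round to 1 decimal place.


Step 1: (gamma-1)/2 * M^2 = 0.2 * 1.9321 = 0.38642
Step 2: 1 + 0.38642 = 1.38642
Step 3: Exponent gamma/(gamma-1) = 3.5
Step 4: P0 = 63500 * 1.38642^3.5 = 199253.3 Pa

199253.3


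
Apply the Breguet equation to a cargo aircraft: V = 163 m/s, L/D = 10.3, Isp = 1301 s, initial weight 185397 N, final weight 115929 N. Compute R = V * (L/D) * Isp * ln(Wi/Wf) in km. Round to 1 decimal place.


Step 1: Coefficient = V * (L/D) * Isp = 163 * 10.3 * 1301 = 2184248.9 m
Step 2: Wi/Wf = 185397 / 115929 = 1.599229
Step 3: ln(1.599229) = 0.469522
Step 4: R = 2184248.9 * 0.469522 = 1025551.9 m = 1025.6 km

1025.6


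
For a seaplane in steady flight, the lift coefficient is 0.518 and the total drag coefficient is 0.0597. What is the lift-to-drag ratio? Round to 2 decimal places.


Step 1: L/D = CL / CD = 0.518 / 0.0597
Step 2: L/D = 8.68

8.68


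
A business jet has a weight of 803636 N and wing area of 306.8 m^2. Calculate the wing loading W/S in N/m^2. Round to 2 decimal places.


Step 1: Wing loading = W / S = 803636 / 306.8
Step 2: Wing loading = 2619.41 N/m^2

2619.41


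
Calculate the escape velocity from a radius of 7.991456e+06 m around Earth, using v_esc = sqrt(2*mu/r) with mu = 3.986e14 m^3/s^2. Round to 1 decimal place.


Step 1: 2*mu/r = 2 * 3.986e14 / 7.991456e+06 = 99756539.9847
Step 2: v_esc = sqrt(99756539.9847) = 9987.8 m/s

9987.8


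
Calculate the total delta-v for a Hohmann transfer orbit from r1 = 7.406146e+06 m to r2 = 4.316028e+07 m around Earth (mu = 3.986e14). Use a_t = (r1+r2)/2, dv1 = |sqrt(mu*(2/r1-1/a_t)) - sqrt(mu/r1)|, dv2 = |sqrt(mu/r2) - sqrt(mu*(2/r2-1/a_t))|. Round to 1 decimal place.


Step 1: Transfer semi-major axis a_t = (7.406146e+06 + 4.316028e+07) / 2 = 2.528321e+07 m
Step 2: v1 (circular at r1) = sqrt(mu/r1) = 7336.22 m/s
Step 3: v_t1 = sqrt(mu*(2/r1 - 1/a_t)) = 9585.14 m/s
Step 4: dv1 = |9585.14 - 7336.22| = 2248.92 m/s
Step 5: v2 (circular at r2) = 3038.97 m/s, v_t2 = 1644.78 m/s
Step 6: dv2 = |3038.97 - 1644.78| = 1394.2 m/s
Step 7: Total delta-v = 2248.92 + 1394.2 = 3643.1 m/s

3643.1


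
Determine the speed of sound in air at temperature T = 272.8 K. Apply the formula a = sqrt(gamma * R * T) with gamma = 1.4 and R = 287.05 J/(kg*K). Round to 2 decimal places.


Step 1: gamma * R * T = 1.4 * 287.05 * 272.8 = 109630.136
Step 2: a = sqrt(109630.136) = 331.10 m/s

331.10


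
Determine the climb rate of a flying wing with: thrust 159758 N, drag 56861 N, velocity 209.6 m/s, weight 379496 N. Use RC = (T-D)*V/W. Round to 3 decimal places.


Step 1: Excess thrust = T - D = 159758 - 56861 = 102897 N
Step 2: Excess power = 102897 * 209.6 = 21567211.2 W
Step 3: RC = 21567211.2 / 379496 = 56.831 m/s

56.831


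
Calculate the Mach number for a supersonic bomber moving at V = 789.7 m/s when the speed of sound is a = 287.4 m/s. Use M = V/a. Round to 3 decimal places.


Step 1: M = V / a = 789.7 / 287.4
Step 2: M = 2.748

2.748


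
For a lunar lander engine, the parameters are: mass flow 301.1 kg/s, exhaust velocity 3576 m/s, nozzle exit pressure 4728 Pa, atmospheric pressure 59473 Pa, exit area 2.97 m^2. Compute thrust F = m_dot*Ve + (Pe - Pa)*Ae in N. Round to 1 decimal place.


Step 1: Momentum thrust = m_dot * Ve = 301.1 * 3576 = 1076733.6 N
Step 2: Pressure thrust = (Pe - Pa) * Ae = (4728 - 59473) * 2.97 = -162592.65 N
Step 3: Total thrust F = 1076733.6 + -162592.65 = 914141.0 N

914141.0


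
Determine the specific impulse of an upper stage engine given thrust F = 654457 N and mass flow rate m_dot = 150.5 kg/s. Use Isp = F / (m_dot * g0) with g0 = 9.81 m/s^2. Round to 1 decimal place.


Step 1: m_dot * g0 = 150.5 * 9.81 = 1476.4
Step 2: Isp = 654457 / 1476.4 = 443.3 s

443.3


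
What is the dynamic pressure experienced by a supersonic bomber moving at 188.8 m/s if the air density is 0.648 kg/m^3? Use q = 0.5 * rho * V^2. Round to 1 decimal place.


Step 1: V^2 = 188.8^2 = 35645.44
Step 2: q = 0.5 * 0.648 * 35645.44
Step 3: q = 11549.1 Pa

11549.1


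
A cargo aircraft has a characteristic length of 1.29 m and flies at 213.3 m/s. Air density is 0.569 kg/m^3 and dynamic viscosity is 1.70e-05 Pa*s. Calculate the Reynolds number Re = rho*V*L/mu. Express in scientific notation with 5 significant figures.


Step 1: Numerator = rho * V * L = 0.569 * 213.3 * 1.29 = 156.564333
Step 2: Re = 156.564333 / 1.70e-05
Step 3: Re = 9.2097e+06

9.2097e+06


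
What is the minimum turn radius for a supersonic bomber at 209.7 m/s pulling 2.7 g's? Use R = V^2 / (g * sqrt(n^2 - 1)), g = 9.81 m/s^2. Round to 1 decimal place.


Step 1: V^2 = 209.7^2 = 43974.09
Step 2: n^2 - 1 = 2.7^2 - 1 = 6.29
Step 3: sqrt(6.29) = 2.507987
Step 4: R = 43974.09 / (9.81 * 2.507987) = 1787.3 m

1787.3


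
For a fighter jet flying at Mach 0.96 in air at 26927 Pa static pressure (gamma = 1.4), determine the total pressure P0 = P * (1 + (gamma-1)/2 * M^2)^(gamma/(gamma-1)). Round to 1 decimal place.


Step 1: (gamma-1)/2 * M^2 = 0.2 * 0.9216 = 0.18432
Step 2: 1 + 0.18432 = 1.18432
Step 3: Exponent gamma/(gamma-1) = 3.5
Step 4: P0 = 26927 * 1.18432^3.5 = 48677.7 Pa

48677.7


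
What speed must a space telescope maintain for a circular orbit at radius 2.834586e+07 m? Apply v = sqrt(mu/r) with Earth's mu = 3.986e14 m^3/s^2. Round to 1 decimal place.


Step 1: mu / r = 3.986e14 / 2.834586e+07 = 14062018.2277
Step 2: v = sqrt(14062018.2277) = 3749.9 m/s

3749.9


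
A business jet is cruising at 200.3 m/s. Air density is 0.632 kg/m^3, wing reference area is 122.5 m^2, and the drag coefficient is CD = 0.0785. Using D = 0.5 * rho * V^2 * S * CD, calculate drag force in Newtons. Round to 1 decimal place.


Step 1: Dynamic pressure q = 0.5 * 0.632 * 200.3^2 = 12677.9484 Pa
Step 2: Drag D = q * S * CD = 12677.9484 * 122.5 * 0.0785
Step 3: D = 121914.3 N

121914.3


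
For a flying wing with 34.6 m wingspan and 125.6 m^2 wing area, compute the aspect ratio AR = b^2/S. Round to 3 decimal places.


Step 1: b^2 = 34.6^2 = 1197.16
Step 2: AR = 1197.16 / 125.6 = 9.532

9.532


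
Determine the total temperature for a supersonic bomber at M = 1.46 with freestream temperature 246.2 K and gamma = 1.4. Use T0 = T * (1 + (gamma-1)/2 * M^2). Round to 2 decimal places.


Step 1: (gamma-1)/2 = 0.2
Step 2: M^2 = 2.1316
Step 3: 1 + 0.2 * 2.1316 = 1.42632
Step 4: T0 = 246.2 * 1.42632 = 351.16 K

351.16


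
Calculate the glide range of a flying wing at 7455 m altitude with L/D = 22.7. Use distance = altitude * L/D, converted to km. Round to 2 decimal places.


Step 1: Glide distance = altitude * L/D = 7455 * 22.7 = 169228.5 m
Step 2: Convert to km: 169228.5 / 1000 = 169.23 km

169.23


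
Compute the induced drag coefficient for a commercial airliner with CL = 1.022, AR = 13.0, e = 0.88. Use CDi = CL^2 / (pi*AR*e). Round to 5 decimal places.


Step 1: CL^2 = 1.022^2 = 1.044484
Step 2: pi * AR * e = 3.14159 * 13.0 * 0.88 = 35.93982
Step 3: CDi = 1.044484 / 35.93982 = 0.02906

0.02906


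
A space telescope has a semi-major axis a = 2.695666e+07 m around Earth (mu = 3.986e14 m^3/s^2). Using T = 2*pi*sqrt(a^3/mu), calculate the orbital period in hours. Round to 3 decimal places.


Step 1: a^3 / mu = 1.958837e+22 / 3.986e14 = 4.914292e+07
Step 2: sqrt(4.914292e+07) = 7010.2011 s
Step 3: T = 2*pi * 7010.2011 = 44046.39 s
Step 4: T in hours = 44046.39 / 3600 = 12.235 hours

12.235


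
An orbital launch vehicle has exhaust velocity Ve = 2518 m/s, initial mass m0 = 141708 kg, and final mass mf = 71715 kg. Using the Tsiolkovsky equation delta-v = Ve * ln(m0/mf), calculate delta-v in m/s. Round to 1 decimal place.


Step 1: Mass ratio m0/mf = 141708 / 71715 = 1.975988
Step 2: ln(1.975988) = 0.681069
Step 3: delta-v = 2518 * 0.681069 = 1714.9 m/s

1714.9


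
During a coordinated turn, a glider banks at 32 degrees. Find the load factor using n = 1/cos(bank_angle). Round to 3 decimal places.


Step 1: Convert 32 degrees to radians = 0.558505
Step 2: cos(32 deg) = 0.848048
Step 3: n = 1 / 0.848048 = 1.179

1.179


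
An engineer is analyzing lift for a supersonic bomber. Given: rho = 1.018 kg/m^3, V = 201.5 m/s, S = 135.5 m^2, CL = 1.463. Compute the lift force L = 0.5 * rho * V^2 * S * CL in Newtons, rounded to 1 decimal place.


Step 1: Calculate dynamic pressure q = 0.5 * 1.018 * 201.5^2 = 0.5 * 1.018 * 40602.25 = 20666.5452 Pa
Step 2: Multiply by wing area and lift coefficient: L = 20666.5452 * 135.5 * 1.463
Step 3: L = 2800316.8814 * 1.463 = 4096863.6 N

4096863.6


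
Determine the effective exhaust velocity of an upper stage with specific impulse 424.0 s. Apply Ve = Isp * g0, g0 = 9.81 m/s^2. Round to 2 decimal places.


Step 1: Ve = Isp * g0 = 424.0 * 9.81
Step 2: Ve = 4159.44 m/s

4159.44


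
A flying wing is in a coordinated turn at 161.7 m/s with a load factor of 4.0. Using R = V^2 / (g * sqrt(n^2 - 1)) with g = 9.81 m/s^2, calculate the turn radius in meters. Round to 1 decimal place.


Step 1: V^2 = 161.7^2 = 26146.89
Step 2: n^2 - 1 = 4.0^2 - 1 = 15.0
Step 3: sqrt(15.0) = 3.872983
Step 4: R = 26146.89 / (9.81 * 3.872983) = 688.2 m

688.2


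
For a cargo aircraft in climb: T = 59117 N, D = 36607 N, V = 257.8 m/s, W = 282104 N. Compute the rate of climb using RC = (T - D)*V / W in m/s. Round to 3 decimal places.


Step 1: Excess thrust = T - D = 59117 - 36607 = 22510 N
Step 2: Excess power = 22510 * 257.8 = 5803078.0 W
Step 3: RC = 5803078.0 / 282104 = 20.571 m/s

20.571


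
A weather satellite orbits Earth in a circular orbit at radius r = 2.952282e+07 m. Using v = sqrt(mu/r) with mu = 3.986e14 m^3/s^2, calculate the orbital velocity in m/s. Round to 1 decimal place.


Step 1: mu / r = 3.986e14 / 2.952282e+07 = 13501420.2573
Step 2: v = sqrt(13501420.2573) = 3674.4 m/s

3674.4


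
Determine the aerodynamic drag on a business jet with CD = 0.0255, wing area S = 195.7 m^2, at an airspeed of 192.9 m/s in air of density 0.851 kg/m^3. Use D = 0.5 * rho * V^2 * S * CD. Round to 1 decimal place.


Step 1: Dynamic pressure q = 0.5 * 0.851 * 192.9^2 = 15833.0295 Pa
Step 2: Drag D = q * S * CD = 15833.0295 * 195.7 * 0.0255
Step 3: D = 79012.4 N

79012.4


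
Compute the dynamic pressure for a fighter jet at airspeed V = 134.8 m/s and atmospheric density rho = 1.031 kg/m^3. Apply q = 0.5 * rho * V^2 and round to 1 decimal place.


Step 1: V^2 = 134.8^2 = 18171.04
Step 2: q = 0.5 * 1.031 * 18171.04
Step 3: q = 9367.2 Pa

9367.2


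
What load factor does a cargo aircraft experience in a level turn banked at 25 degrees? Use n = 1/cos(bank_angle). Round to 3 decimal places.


Step 1: Convert 25 degrees to radians = 0.436332
Step 2: cos(25 deg) = 0.906308
Step 3: n = 1 / 0.906308 = 1.103

1.103


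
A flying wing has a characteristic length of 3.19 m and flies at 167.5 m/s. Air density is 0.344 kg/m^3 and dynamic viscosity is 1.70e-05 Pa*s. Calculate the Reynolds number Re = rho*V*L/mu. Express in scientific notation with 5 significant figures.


Step 1: Numerator = rho * V * L = 0.344 * 167.5 * 3.19 = 183.8078
Step 2: Re = 183.8078 / 1.70e-05
Step 3: Re = 1.0812e+07

1.0812e+07


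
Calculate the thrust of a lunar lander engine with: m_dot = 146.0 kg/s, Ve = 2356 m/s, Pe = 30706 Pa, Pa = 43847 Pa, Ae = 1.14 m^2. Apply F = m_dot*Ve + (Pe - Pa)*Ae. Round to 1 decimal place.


Step 1: Momentum thrust = m_dot * Ve = 146.0 * 2356 = 343976.0 N
Step 2: Pressure thrust = (Pe - Pa) * Ae = (30706 - 43847) * 1.14 = -14980.74 N
Step 3: Total thrust F = 343976.0 + -14980.74 = 328995.3 N

328995.3


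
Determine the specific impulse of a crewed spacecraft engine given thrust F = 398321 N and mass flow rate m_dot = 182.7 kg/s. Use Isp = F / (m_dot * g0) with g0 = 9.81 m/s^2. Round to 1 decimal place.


Step 1: m_dot * g0 = 182.7 * 9.81 = 1792.29
Step 2: Isp = 398321 / 1792.29 = 222.2 s

222.2


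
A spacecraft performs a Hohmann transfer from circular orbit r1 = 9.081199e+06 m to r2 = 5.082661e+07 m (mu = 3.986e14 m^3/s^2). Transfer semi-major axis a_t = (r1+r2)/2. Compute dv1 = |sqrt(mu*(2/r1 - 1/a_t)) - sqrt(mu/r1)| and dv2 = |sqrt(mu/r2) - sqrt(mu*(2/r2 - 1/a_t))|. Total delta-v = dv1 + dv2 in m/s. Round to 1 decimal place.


Step 1: Transfer semi-major axis a_t = (9.081199e+06 + 5.082661e+07) / 2 = 2.995390e+07 m
Step 2: v1 (circular at r1) = sqrt(mu/r1) = 6625.17 m/s
Step 3: v_t1 = sqrt(mu*(2/r1 - 1/a_t)) = 8630.1 m/s
Step 4: dv1 = |8630.1 - 6625.17| = 2004.93 m/s
Step 5: v2 (circular at r2) = 2800.42 m/s, v_t2 = 1541.94 m/s
Step 6: dv2 = |2800.42 - 1541.94| = 1258.48 m/s
Step 7: Total delta-v = 2004.93 + 1258.48 = 3263.4 m/s

3263.4


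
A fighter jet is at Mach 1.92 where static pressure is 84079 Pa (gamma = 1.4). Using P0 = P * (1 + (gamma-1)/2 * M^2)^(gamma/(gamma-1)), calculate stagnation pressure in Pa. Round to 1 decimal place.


Step 1: (gamma-1)/2 * M^2 = 0.2 * 3.6864 = 0.73728
Step 2: 1 + 0.73728 = 1.73728
Step 3: Exponent gamma/(gamma-1) = 3.5
Step 4: P0 = 84079 * 1.73728^3.5 = 581074.6 Pa

581074.6


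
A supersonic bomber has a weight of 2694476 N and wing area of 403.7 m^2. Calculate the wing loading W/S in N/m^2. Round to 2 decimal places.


Step 1: Wing loading = W / S = 2694476 / 403.7
Step 2: Wing loading = 6674.45 N/m^2

6674.45


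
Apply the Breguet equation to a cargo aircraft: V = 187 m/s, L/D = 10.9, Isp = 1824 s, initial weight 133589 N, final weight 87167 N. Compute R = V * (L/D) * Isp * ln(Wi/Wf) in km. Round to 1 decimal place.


Step 1: Coefficient = V * (L/D) * Isp = 187 * 10.9 * 1824 = 3717859.2 m
Step 2: Wi/Wf = 133589 / 87167 = 1.532564
Step 3: ln(1.532564) = 0.426942
Step 4: R = 3717859.2 * 0.426942 = 1587310.6 m = 1587.3 km

1587.3


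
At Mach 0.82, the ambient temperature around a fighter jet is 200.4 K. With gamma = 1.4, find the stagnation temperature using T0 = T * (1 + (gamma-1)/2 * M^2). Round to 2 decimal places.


Step 1: (gamma-1)/2 = 0.2
Step 2: M^2 = 0.6724
Step 3: 1 + 0.2 * 0.6724 = 1.13448
Step 4: T0 = 200.4 * 1.13448 = 227.35 K

227.35


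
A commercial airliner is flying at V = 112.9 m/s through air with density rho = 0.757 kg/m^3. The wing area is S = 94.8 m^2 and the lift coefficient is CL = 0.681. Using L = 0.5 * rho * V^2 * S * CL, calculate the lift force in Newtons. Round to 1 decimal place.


Step 1: Calculate dynamic pressure q = 0.5 * 0.757 * 112.9^2 = 0.5 * 0.757 * 12746.41 = 4824.5162 Pa
Step 2: Multiply by wing area and lift coefficient: L = 4824.5162 * 94.8 * 0.681
Step 3: L = 457364.1343 * 0.681 = 311465.0 N

311465.0


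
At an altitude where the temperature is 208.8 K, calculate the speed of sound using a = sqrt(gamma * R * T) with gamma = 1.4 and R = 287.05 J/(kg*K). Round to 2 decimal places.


Step 1: gamma * R * T = 1.4 * 287.05 * 208.8 = 83910.456
Step 2: a = sqrt(83910.456) = 289.67 m/s

289.67


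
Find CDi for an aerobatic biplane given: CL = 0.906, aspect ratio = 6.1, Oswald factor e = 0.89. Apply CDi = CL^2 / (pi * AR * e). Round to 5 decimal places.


Step 1: CL^2 = 0.906^2 = 0.820836
Step 2: pi * AR * e = 3.14159 * 6.1 * 0.89 = 17.055707
Step 3: CDi = 0.820836 / 17.055707 = 0.04813

0.04813


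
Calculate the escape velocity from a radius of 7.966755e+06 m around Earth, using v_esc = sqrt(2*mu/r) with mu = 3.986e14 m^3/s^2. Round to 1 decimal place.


Step 1: 2*mu/r = 2 * 3.986e14 / 7.966755e+06 = 100065836.0901
Step 2: v_esc = sqrt(100065836.0901) = 10003.3 m/s

10003.3


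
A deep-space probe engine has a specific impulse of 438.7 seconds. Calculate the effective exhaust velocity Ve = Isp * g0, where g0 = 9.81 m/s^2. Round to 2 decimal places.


Step 1: Ve = Isp * g0 = 438.7 * 9.81
Step 2: Ve = 4303.65 m/s

4303.65


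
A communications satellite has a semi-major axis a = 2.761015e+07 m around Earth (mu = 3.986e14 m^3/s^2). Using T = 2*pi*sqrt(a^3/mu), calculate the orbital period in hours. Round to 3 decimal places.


Step 1: a^3 / mu = 2.104778e+22 / 3.986e14 = 5.280427e+07
Step 2: sqrt(5.280427e+07) = 7266.6543 s
Step 3: T = 2*pi * 7266.6543 = 45657.74 s
Step 4: T in hours = 45657.74 / 3600 = 12.683 hours

12.683


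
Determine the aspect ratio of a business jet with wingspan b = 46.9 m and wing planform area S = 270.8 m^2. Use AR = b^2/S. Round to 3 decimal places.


Step 1: b^2 = 46.9^2 = 2199.61
Step 2: AR = 2199.61 / 270.8 = 8.123

8.123


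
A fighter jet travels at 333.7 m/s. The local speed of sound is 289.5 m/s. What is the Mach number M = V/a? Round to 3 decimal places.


Step 1: M = V / a = 333.7 / 289.5
Step 2: M = 1.153

1.153


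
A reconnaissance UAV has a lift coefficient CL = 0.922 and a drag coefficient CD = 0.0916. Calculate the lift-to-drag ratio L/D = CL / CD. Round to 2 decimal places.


Step 1: L/D = CL / CD = 0.922 / 0.0916
Step 2: L/D = 10.07

10.07


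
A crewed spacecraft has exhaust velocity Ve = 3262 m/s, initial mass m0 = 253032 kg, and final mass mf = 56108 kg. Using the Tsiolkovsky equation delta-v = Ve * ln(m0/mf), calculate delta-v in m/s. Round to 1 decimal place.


Step 1: Mass ratio m0/mf = 253032 / 56108 = 4.509731
Step 2: ln(4.509731) = 1.506238
Step 3: delta-v = 3262 * 1.506238 = 4913.3 m/s

4913.3


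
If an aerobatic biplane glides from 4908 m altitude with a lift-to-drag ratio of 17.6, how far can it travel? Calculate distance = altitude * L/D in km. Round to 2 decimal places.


Step 1: Glide distance = altitude * L/D = 4908 * 17.6 = 86380.8 m
Step 2: Convert to km: 86380.8 / 1000 = 86.38 km

86.38


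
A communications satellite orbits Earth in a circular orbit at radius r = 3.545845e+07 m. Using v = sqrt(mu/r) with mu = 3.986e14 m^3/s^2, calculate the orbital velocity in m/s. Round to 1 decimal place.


Step 1: mu / r = 3.986e14 / 3.545845e+07 = 11241326.1155
Step 2: v = sqrt(11241326.1155) = 3352.8 m/s

3352.8


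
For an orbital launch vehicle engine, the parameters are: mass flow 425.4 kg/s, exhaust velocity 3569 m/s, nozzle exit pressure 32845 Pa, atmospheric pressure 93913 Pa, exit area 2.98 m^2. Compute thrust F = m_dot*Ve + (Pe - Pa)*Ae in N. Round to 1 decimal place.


Step 1: Momentum thrust = m_dot * Ve = 425.4 * 3569 = 1518252.6 N
Step 2: Pressure thrust = (Pe - Pa) * Ae = (32845 - 93913) * 2.98 = -181982.64 N
Step 3: Total thrust F = 1518252.6 + -181982.64 = 1336270.0 N

1336270.0


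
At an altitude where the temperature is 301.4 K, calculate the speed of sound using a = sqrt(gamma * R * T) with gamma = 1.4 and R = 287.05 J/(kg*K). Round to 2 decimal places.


Step 1: gamma * R * T = 1.4 * 287.05 * 301.4 = 121123.618
Step 2: a = sqrt(121123.618) = 348.03 m/s

348.03


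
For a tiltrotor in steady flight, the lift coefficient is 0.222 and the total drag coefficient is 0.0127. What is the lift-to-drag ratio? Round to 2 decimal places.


Step 1: L/D = CL / CD = 0.222 / 0.0127
Step 2: L/D = 17.48

17.48


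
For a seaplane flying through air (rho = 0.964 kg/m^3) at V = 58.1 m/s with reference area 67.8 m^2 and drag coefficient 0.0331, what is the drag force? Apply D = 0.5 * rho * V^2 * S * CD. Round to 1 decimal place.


Step 1: Dynamic pressure q = 0.5 * 0.964 * 58.1^2 = 1627.044 Pa
Step 2: Drag D = q * S * CD = 1627.044 * 67.8 * 0.0331
Step 3: D = 3651.4 N

3651.4


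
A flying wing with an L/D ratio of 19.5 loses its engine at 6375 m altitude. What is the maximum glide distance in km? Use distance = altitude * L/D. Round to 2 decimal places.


Step 1: Glide distance = altitude * L/D = 6375 * 19.5 = 124312.5 m
Step 2: Convert to km: 124312.5 / 1000 = 124.31 km

124.31


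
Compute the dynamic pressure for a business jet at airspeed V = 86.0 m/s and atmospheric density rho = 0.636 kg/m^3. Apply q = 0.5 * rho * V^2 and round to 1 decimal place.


Step 1: V^2 = 86.0^2 = 7396.0
Step 2: q = 0.5 * 0.636 * 7396.0
Step 3: q = 2351.9 Pa

2351.9


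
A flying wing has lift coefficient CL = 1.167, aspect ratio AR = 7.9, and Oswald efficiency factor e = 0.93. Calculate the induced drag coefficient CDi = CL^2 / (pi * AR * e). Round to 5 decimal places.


Step 1: CL^2 = 1.167^2 = 1.361889
Step 2: pi * AR * e = 3.14159 * 7.9 * 0.93 = 23.081281
Step 3: CDi = 1.361889 / 23.081281 = 0.05900

0.05900


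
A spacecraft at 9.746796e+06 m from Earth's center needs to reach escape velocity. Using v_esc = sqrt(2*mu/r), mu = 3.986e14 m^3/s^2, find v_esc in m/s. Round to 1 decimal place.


Step 1: 2*mu/r = 2 * 3.986e14 / 9.746796e+06 = 81790980.3386
Step 2: v_esc = sqrt(81790980.3386) = 9043.8 m/s

9043.8


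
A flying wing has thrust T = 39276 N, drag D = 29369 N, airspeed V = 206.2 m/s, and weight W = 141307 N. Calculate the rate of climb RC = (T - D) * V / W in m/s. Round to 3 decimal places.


Step 1: Excess thrust = T - D = 39276 - 29369 = 9907 N
Step 2: Excess power = 9907 * 206.2 = 2042823.4 W
Step 3: RC = 2042823.4 / 141307 = 14.457 m/s

14.457


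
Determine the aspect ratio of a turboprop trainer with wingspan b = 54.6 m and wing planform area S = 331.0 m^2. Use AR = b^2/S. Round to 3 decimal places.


Step 1: b^2 = 54.6^2 = 2981.16
Step 2: AR = 2981.16 / 331.0 = 9.007

9.007


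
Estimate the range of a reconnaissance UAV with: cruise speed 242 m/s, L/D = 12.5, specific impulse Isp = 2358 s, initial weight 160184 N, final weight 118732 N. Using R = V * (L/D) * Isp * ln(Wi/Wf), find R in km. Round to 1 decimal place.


Step 1: Coefficient = V * (L/D) * Isp = 242 * 12.5 * 2358 = 7132950.0 m
Step 2: Wi/Wf = 160184 / 118732 = 1.349122
Step 3: ln(1.349122) = 0.299454
Step 4: R = 7132950.0 * 0.299454 = 2135992.6 m = 2136.0 km

2136.0


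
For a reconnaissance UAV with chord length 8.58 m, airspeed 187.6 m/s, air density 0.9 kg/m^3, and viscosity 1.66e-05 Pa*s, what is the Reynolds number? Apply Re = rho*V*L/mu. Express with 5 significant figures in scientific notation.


Step 1: Numerator = rho * V * L = 0.9 * 187.6 * 8.58 = 1448.6472
Step 2: Re = 1448.6472 / 1.66e-05
Step 3: Re = 8.7268e+07

8.7268e+07


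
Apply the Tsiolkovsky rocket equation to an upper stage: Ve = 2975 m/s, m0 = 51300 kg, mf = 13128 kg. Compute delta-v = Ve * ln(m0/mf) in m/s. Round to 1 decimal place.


Step 1: Mass ratio m0/mf = 51300 / 13128 = 3.907678
Step 2: ln(3.907678) = 1.362943
Step 3: delta-v = 2975 * 1.362943 = 4054.8 m/s

4054.8


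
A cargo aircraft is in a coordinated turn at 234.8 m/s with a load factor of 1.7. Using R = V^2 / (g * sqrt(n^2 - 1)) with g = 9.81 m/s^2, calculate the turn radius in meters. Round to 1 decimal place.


Step 1: V^2 = 234.8^2 = 55131.04
Step 2: n^2 - 1 = 1.7^2 - 1 = 1.89
Step 3: sqrt(1.89) = 1.374773
Step 4: R = 55131.04 / (9.81 * 1.374773) = 4087.9 m

4087.9


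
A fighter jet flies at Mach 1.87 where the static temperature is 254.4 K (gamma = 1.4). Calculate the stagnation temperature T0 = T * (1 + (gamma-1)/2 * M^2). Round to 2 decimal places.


Step 1: (gamma-1)/2 = 0.2
Step 2: M^2 = 3.4969
Step 3: 1 + 0.2 * 3.4969 = 1.69938
Step 4: T0 = 254.4 * 1.69938 = 432.32 K

432.32


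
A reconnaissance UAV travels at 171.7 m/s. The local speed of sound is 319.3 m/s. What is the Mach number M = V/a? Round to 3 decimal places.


Step 1: M = V / a = 171.7 / 319.3
Step 2: M = 0.538

0.538


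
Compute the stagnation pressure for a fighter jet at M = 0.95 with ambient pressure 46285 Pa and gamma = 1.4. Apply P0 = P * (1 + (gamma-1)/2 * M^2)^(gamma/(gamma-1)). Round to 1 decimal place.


Step 1: (gamma-1)/2 * M^2 = 0.2 * 0.9025 = 0.1805
Step 2: 1 + 0.1805 = 1.1805
Step 3: Exponent gamma/(gamma-1) = 3.5
Step 4: P0 = 46285 * 1.1805^3.5 = 82731.6 Pa

82731.6


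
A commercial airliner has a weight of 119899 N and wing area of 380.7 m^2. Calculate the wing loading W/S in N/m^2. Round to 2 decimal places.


Step 1: Wing loading = W / S = 119899 / 380.7
Step 2: Wing loading = 314.94 N/m^2

314.94


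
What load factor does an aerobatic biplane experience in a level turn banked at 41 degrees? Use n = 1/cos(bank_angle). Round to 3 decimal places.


Step 1: Convert 41 degrees to radians = 0.715585
Step 2: cos(41 deg) = 0.75471
Step 3: n = 1 / 0.75471 = 1.325

1.325


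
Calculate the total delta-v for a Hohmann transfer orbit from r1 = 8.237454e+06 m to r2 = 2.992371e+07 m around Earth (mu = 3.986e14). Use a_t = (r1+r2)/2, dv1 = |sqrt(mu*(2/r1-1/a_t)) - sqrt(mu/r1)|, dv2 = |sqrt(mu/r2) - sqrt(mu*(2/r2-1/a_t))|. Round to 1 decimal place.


Step 1: Transfer semi-major axis a_t = (8.237454e+06 + 2.992371e+07) / 2 = 1.908058e+07 m
Step 2: v1 (circular at r1) = sqrt(mu/r1) = 6956.2 m/s
Step 3: v_t1 = sqrt(mu*(2/r1 - 1/a_t)) = 8711.32 m/s
Step 4: dv1 = |8711.32 - 6956.2| = 1755.12 m/s
Step 5: v2 (circular at r2) = 3649.73 m/s, v_t2 = 2398.07 m/s
Step 6: dv2 = |3649.73 - 2398.07| = 1251.66 m/s
Step 7: Total delta-v = 1755.12 + 1251.66 = 3006.8 m/s

3006.8


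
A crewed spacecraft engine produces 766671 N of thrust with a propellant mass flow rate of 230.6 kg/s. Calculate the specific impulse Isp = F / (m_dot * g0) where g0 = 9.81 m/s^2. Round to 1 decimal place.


Step 1: m_dot * g0 = 230.6 * 9.81 = 2262.19
Step 2: Isp = 766671 / 2262.19 = 338.9 s

338.9


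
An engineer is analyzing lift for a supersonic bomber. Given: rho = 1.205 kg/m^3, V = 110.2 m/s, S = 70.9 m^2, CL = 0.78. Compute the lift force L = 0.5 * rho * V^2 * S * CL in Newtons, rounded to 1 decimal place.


Step 1: Calculate dynamic pressure q = 0.5 * 1.205 * 110.2^2 = 0.5 * 1.205 * 12144.04 = 7316.7841 Pa
Step 2: Multiply by wing area and lift coefficient: L = 7316.7841 * 70.9 * 0.78
Step 3: L = 518759.9927 * 0.78 = 404632.8 N

404632.8


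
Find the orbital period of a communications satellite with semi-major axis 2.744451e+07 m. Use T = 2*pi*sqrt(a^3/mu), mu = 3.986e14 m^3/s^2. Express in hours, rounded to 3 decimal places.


Step 1: a^3 / mu = 2.067124e+22 / 3.986e14 = 5.185960e+07
Step 2: sqrt(5.185960e+07) = 7201.3609 s
Step 3: T = 2*pi * 7201.3609 = 45247.48 s
Step 4: T in hours = 45247.48 / 3600 = 12.569 hours

12.569


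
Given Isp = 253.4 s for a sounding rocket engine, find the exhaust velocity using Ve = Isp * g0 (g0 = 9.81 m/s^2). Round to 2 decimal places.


Step 1: Ve = Isp * g0 = 253.4 * 9.81
Step 2: Ve = 2485.85 m/s

2485.85


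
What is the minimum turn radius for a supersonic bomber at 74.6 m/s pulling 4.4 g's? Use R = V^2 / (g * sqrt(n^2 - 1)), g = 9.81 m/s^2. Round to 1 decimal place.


Step 1: V^2 = 74.6^2 = 5565.16
Step 2: n^2 - 1 = 4.4^2 - 1 = 18.36
Step 3: sqrt(18.36) = 4.284857
Step 4: R = 5565.16 / (9.81 * 4.284857) = 132.4 m

132.4


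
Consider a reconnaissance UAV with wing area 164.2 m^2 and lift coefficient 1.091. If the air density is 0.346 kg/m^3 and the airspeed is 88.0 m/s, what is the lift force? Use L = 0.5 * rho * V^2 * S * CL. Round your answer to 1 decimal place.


Step 1: Calculate dynamic pressure q = 0.5 * 0.346 * 88.0^2 = 0.5 * 0.346 * 7744.0 = 1339.712 Pa
Step 2: Multiply by wing area and lift coefficient: L = 1339.712 * 164.2 * 1.091
Step 3: L = 219980.7104 * 1.091 = 239999.0 N

239999.0


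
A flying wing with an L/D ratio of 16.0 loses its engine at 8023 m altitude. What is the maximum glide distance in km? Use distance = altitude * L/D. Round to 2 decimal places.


Step 1: Glide distance = altitude * L/D = 8023 * 16.0 = 128368.0 m
Step 2: Convert to km: 128368.0 / 1000 = 128.37 km

128.37


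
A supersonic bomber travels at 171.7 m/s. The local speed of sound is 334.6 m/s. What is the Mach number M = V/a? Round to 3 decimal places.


Step 1: M = V / a = 171.7 / 334.6
Step 2: M = 0.513

0.513


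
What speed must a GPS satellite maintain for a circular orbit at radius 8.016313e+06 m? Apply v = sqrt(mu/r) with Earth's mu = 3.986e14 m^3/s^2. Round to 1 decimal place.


Step 1: mu / r = 3.986e14 / 8.016313e+06 = 49723607.3492
Step 2: v = sqrt(49723607.3492) = 7051.5 m/s

7051.5


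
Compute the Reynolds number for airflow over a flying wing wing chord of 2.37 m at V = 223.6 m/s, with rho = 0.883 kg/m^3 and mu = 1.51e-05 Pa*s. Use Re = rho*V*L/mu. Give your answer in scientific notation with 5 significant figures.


Step 1: Numerator = rho * V * L = 0.883 * 223.6 * 2.37 = 467.929956
Step 2: Re = 467.929956 / 1.51e-05
Step 3: Re = 3.0989e+07

3.0989e+07


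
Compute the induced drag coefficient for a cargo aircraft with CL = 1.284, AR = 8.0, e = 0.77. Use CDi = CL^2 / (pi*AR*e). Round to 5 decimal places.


Step 1: CL^2 = 1.284^2 = 1.648656
Step 2: pi * AR * e = 3.14159 * 8.0 * 0.77 = 19.352211
Step 3: CDi = 1.648656 / 19.352211 = 0.08519

0.08519


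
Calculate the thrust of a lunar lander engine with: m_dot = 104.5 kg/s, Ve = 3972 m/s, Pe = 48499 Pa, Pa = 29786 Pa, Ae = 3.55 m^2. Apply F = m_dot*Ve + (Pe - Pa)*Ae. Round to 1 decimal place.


Step 1: Momentum thrust = m_dot * Ve = 104.5 * 3972 = 415074.0 N
Step 2: Pressure thrust = (Pe - Pa) * Ae = (48499 - 29786) * 3.55 = 66431.15 N
Step 3: Total thrust F = 415074.0 + 66431.15 = 481505.2 N

481505.2


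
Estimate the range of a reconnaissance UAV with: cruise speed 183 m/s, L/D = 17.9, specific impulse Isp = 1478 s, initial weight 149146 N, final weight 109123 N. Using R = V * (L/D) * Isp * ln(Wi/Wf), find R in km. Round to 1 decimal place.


Step 1: Coefficient = V * (L/D) * Isp = 183 * 17.9 * 1478 = 4841484.6 m
Step 2: Wi/Wf = 149146 / 109123 = 1.36677
Step 3: ln(1.36677) = 0.31245
Step 4: R = 4841484.6 * 0.31245 = 1512721.9 m = 1512.7 km

1512.7
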